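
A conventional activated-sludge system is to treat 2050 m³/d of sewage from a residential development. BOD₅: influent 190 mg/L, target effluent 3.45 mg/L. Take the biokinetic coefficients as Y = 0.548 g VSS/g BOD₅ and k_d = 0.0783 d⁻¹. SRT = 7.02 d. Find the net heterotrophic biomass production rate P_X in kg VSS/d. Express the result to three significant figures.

Correct the yield for decay: Y_obs = Y/(1 + k_d θ_c) = 0.548 / (1 + 0.0783 × 7.02) = 0.548 / 1.550 = 0.3536.
Substrate removed = Q·(S₀ − S) = 2050 m³/d × (190 − 3.45) g/m³ = 3.82×10^5 g/d = 382.4 kg/d.
So the net sludge growth is P_X = 0.3536 × 382.4 = 135.2 kg VSS/d.

P_X ≈ 135 kg VSS/d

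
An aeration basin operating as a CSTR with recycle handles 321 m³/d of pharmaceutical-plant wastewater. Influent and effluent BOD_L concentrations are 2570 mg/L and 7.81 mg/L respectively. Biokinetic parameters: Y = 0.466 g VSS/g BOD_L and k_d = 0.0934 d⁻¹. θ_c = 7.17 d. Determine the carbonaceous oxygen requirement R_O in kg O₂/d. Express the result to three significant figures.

Observed yield with endogenous decay: Y_obs = Y / (1 + k_d·θ_c) = 0.466 / (1 + 0.0934 × 7.17) = 0.466 / 1.670 = 0.2791 g VSS/g BOD_L.
Q·(S₀ − S) = 321 × (2570 − 7.81) × 10⁻³ = 822.5 kg/d removed.
Net sludge production P_X = 0.2791 × 822.5 = 229.5 kg VSS/d.
R_O = Q·ΔS − 1.42 P_X = 822.5 − 326.0 = 496.5 kg O₂/d.

R_O ≈ 497 kg O₂/d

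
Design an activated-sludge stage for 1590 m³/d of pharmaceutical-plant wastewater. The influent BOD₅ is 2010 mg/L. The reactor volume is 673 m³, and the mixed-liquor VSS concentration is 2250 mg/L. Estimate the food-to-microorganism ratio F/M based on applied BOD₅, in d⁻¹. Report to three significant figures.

Food-to-microorganism ratio F/M = Q S₀ / (V X) = 1590 × 2010 / (673.0 × 2250) = 2.111 d⁻¹.

F/M ≈ 2.11 d⁻¹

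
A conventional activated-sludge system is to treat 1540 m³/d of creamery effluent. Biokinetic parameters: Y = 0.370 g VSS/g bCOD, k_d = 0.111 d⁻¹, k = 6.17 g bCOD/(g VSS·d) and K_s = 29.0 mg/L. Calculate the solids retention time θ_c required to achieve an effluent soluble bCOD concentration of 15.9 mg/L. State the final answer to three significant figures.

θ_c ≈ 1.43 d

At the target effluent, Y k S/(K_s+S) = 0.370×6.17×15.9/44.90 = 0.8084 d⁻¹.
1/θ_c = 0.8084 − 0.111 = 0.6974 d⁻¹, so θ_c = 1.434 d.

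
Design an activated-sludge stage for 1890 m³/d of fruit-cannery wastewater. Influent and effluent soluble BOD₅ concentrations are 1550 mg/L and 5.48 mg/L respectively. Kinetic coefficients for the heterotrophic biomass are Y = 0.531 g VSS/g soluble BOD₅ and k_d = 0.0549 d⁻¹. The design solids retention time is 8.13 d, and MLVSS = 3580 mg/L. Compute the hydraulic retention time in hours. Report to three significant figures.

From the SRT design equation V = Y Q (S₀−S) θ_c / [X (1 + k_d θ_c)] = 0.531 × 1890 × (1550 − 5.48) × 8.13 / [3580 × (1 + 0.0549 × 8.13)] = 1.26×10^7 / 5178 = 2434 m³.
HRT = V/Q = 2434 m³ / 1890 m³·d⁻¹ = 1.288 d × 24 = 30.91 h.

τ ≈ 30.9 h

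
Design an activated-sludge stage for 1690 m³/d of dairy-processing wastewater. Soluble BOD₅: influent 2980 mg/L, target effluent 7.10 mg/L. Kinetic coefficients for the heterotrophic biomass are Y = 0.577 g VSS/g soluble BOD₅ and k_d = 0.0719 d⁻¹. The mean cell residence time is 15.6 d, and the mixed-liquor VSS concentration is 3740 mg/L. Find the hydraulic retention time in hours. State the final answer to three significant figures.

Rearranging the biomass balance for a CMAS with decay, V = Y·Q·ΔS·θ_c / [X·(1+k_d θ_c)] = 0.577 × 1690 × (2980 − 7.10) × 15.6 / [3740 × (1 + 0.0719 × 15.6)] = 4.52×10^7 / 7935 = 5699 m³.
τ = V/Q = 5699/1690 = 3.372 d, or 80.94 h.

τ ≈ 80.9 h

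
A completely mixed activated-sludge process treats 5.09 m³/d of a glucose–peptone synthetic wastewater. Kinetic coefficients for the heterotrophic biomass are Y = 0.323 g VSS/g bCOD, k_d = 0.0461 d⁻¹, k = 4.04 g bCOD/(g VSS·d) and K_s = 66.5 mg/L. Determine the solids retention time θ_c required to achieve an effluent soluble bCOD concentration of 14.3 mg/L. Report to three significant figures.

Specific growth rate at S = 14.3 mg/L: μ = YkS/(K_s+S) = 0.323·4.04·14.3/(66.5+14.3) = 0.2309 d⁻¹.
θ_c = 1/(μ − k_d) = 1/(0.2309 − 0.0461) = 1/0.1848 = 5.410 d.

θ_c ≈ 5.41 d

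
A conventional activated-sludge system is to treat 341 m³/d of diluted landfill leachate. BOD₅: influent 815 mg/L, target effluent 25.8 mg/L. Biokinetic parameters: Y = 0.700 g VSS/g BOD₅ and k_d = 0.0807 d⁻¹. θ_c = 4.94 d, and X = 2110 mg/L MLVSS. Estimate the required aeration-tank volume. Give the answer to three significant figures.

Steady-state biomass mass balance: V·X·(1 + k_d·θ_c) = Y·Q·(S₀ − S)·θ_c, so V = 0.700 × 341 × (815 − 25.8) × 4.94 / [2110 × (1 + 0.0807 × 4.94)] = 9.31×10^5 / 2951 = 315.3 m³.

V ≈ 315 m³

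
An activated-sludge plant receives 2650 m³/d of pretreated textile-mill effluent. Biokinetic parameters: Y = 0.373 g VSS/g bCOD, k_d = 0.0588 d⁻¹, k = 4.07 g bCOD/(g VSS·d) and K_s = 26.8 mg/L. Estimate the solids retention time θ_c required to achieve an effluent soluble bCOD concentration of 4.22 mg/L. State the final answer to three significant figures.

θ_c ≈ 6.77 d

Specific growth rate at S = 4.22 mg/L: μ = YkS/(K_s+S) = 0.373·4.07·4.22/(26.8+4.22) = 0.2065 d⁻¹.
1/θ_c = 0.2065 − 0.0588 = 0.1477 d⁻¹, so θ_c = 6.769 d.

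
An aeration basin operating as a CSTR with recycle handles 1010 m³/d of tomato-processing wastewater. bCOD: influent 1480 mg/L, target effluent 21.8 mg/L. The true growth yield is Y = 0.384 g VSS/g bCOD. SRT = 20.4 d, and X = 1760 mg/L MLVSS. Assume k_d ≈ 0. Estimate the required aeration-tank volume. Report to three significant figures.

V ≈ 6560 m³

V·X = Y·Q·ΔS·θ_c gives V = 0.384 × 1010 × (1480 − 21.8) × 20.4 / 1760 = 6555 m³.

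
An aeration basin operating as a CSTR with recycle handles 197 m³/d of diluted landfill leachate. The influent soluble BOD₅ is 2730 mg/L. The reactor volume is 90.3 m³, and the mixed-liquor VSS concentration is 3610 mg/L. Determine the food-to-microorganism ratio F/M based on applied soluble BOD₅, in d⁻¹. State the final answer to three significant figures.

Food-to-microorganism ratio F/M = Q S₀ / (V X) = 197 × 2730 / (90.30 × 3610) = 1.650 d⁻¹.

F/M ≈ 1.65 d⁻¹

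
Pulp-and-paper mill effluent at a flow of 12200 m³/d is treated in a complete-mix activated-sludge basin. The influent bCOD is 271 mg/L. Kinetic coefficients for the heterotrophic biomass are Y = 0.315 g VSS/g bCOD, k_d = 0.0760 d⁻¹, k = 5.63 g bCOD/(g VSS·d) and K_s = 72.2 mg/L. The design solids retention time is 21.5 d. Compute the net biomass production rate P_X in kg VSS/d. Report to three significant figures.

P_X ≈ 388 kg VSS/d

For a completely mixed reactor with recycle the Lawrence–McCarty relation gives S = K_s·(1 + k_d·θ_c) / [θ_c·(Y·k − k_d) − 1] = 72.2 × (1 + 0.0760 × 21.5) / [21.5 × (0.315 × 5.63 − 0.0760) − 1] = 190.2 / 35.50 = 5.358 mg/L.
Y_obs = Y / (1 + k_d θ_c) = 0.315 / (1 + 0.0760 × 21.5) = 0.315 / 2.634 = 0.1196.
Mass of bCOD removed per day: Q(S₀ − S) = 12200 × 265.6 g/m³ = 3241 kg/d.
Net biomass production P_X = Y_obs × Q·(S₀ − S) = 0.1196 × 3241 = 387.6 kg VSS/d.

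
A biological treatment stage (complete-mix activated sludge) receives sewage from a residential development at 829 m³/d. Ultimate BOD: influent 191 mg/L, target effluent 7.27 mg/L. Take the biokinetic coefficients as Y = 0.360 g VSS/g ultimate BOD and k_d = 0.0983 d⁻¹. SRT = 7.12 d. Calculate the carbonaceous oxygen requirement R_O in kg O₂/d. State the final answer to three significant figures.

R_O ≈ 107 kg O₂/d

Y_obs = Y / (1 + k_d θ_c) = 0.360 / (1 + 0.0983 × 7.12) = 0.360 / 1.700 = 0.2118.
Mass of ultimate BOD removed per day: Q(S₀ − S) = 829 × 183.7 g/m³ = 152.3 kg/d.
Biomass synthesised: P_X = Y_obs × 152.3 = 32.26 kg VSS/d.
R_O = Q·(S₀ − S) − 1.42·P_X = 152.3 − 1.42 × 32.26 = 106.5 kg O₂/d.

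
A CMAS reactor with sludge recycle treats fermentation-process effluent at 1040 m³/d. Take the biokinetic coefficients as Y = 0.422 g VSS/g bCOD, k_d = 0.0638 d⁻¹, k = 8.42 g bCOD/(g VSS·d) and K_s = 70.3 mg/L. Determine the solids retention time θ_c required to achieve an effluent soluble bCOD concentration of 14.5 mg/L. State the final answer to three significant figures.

At the target effluent, Y k S/(K_s+S) = 0.422×8.42×14.5/84.80 = 0.6076 d⁻¹.
Then 1/θ_c = μ − k_d = 0.6076 − 0.0638 = 0.5438 d⁻¹, giving θ_c = 1.839 d.

θ_c ≈ 1.84 d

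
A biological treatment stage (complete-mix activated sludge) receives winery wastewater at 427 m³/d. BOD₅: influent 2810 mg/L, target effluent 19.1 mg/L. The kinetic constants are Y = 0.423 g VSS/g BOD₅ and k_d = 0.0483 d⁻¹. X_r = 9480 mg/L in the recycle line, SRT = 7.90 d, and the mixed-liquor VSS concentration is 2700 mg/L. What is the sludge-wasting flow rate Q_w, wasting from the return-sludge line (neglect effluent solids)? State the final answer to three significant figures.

Q_w ≈ 38.5 m³/d

Steady-state biomass mass balance: V·X·(1 + k_d·θ_c) = Y·Q·(S₀ − S)·θ_c, so V = 0.423 × 427 × (2810 − 19.1) × 7.90 / [2700 × (1 + 0.0483 × 7.90)] = 3.98×10^6 / 3730 = 1068 m³.
θ_c = V·X/(Q_w·X_r) when wasting from the recycle, so Q_w = V·X/(θ_c·X_r) = 1068 × 2700 / (7.90 × 9480) = 38.49 m³/d.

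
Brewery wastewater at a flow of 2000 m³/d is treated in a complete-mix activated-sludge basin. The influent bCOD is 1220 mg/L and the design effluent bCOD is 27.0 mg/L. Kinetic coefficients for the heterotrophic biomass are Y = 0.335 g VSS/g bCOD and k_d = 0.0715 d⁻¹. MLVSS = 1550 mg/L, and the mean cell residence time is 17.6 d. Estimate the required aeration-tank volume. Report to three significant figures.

From the SRT design equation V = Y Q (S₀−S) θ_c / [X (1 + k_d θ_c)] = 0.335 × 2000 × (1220 − 27.0) × 17.6 / [1550 × (1 + 0.0715 × 17.6)] = 1.41×10^7 / 3501 = 4019 m³.

V ≈ 4020 m³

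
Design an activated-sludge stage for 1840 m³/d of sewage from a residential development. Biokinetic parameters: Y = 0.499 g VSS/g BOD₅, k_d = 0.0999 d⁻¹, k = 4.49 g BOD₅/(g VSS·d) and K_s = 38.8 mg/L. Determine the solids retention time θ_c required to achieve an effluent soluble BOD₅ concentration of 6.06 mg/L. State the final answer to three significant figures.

Specific growth rate at S = 6.06 mg/L: μ = YkS/(K_s+S) = 0.499·4.49·6.06/(38.8+6.06) = 0.3027 d⁻¹.
θ_c = 1/(μ − k_d) = 1/(0.3027 − 0.0999) = 1/0.2028 = 4.932 d.

θ_c ≈ 4.93 d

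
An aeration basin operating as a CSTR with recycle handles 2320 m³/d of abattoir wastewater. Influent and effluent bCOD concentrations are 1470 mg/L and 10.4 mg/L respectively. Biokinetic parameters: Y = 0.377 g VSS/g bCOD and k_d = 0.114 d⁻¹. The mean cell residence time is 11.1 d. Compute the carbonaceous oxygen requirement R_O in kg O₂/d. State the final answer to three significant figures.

R_O ≈ 2590 kg O₂/d

Correct the yield for decay: Y_obs = Y/(1 + k_d θ_c) = 0.377 / (1 + 0.114 × 11.1) = 0.377 / 2.265 = 0.1664.
Substrate removed = Q·(S₀ − S) = 2320 m³/d × (1470 − 10.4) g/m³ = 3.39×10^6 g/d = 3386 kg/d.
Net sludge production P_X = 0.1664 × 3386 = 563.5 kg VSS/d.
R_O = Q·ΔS − 1.42 P_X = 3386 − 800.2 = 2586 kg O₂/d.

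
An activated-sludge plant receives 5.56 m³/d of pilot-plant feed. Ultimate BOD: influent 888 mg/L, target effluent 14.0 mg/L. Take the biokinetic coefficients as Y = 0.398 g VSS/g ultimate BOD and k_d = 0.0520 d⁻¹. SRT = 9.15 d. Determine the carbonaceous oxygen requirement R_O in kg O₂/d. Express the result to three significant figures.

Correct the yield for decay: Y_obs = Y/(1 + k_d θ_c) = 0.398 / (1 + 0.0520 × 9.15) = 0.398 / 1.476 = 0.2697.
Q·(S₀ − S) = 5.56 × (888 − 14.0) × 10⁻³ = 4.859 kg/d removed.
Net sludge production P_X = 0.2697 × 4.859 = 1.311 kg VSS/d.
Carbonaceous O₂ demand = substrate oxidised − cell-mass equivalent = 4.859 − 1.42 × 1.311 = 2.999 kg O₂/d.

R_O ≈ 3.00 kg O₂/d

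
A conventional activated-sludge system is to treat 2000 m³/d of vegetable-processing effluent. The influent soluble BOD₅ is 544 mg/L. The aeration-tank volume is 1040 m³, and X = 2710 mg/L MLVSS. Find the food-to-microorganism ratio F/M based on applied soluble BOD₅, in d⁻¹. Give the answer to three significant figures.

Food-to-microorganism ratio F/M = Q S₀ / (V X) = 2000 × 544 / (1040 × 2710) = 0.3860 d⁻¹.

F/M ≈ 0.386 d⁻¹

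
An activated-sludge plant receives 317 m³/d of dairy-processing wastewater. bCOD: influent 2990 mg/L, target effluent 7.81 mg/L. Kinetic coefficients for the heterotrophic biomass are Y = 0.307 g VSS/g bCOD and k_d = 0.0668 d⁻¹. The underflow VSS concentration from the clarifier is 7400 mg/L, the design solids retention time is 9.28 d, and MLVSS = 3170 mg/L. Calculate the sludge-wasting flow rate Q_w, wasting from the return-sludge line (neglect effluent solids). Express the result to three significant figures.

Q_w ≈ 24.2 m³/d

Rearranging the biomass balance for a CMAS with decay, V = Y·Q·ΔS·θ_c / [X·(1+k_d θ_c)] = 0.307 × 317 × (2990 − 7.81) × 9.28 / [3170 × (1 + 0.0668 × 9.28)] = 2.69×10^6 / 5135 = 524.5 m³.
θ_c = V·X/(Q_w·X_r) when wasting from the recycle, so Q_w = V·X/(θ_c·X_r) = 524.5 × 3170 / (9.28 × 7400) = 24.21 m³/d.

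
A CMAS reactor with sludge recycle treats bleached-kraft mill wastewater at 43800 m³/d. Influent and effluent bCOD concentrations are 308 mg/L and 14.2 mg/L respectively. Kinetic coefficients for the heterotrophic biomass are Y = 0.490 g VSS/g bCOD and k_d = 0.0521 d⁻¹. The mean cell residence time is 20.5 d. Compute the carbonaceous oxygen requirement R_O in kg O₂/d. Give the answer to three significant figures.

R_O ≈ 8540 kg O₂/d

Y_obs = Y / (1 + k_d θ_c) = 0.490 / (1 + 0.0521 × 20.5) = 0.490 / 2.068 = 0.2369.
Substrate removed = Q·(S₀ − S) = 43800 m³/d × (308 − 14.2) g/m³ = 1.29×10^7 g/d = 12868 kg/d.
Biomass synthesised: P_X = Y_obs × 12868 = 3049 kg VSS/d.
R_O = Q·ΔS − 1.42 P_X = 12868 − 4330 = 8539 kg O₂/d.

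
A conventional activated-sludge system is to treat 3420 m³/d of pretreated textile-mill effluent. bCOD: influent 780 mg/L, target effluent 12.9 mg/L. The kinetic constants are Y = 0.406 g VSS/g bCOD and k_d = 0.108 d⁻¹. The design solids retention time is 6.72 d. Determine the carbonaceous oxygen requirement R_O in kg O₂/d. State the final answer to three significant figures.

R_O ≈ 1750 kg O₂/d

The observed yield is Y_obs = Y/(1 + k_d·θ_c) = 0.406 / (1 + 0.108 × 6.72) = 0.406 / 1.726 = 0.2353 g VSS per g bCOD removed.
ΔS = 780 − 12.9 = 767.1 mg/L, so the substrate removal rate is 3420 × 767.1/1000 = 2623 kg bCOD/d.
P_X = Y_obs·Q·(S₀ − S) = 0.2353 × 2623 = 617.2 kg VSS/d.
Carbonaceous O₂ demand = substrate oxidised − cell-mass equivalent = 2623 − 1.42 × 617.2 = 1747 kg O₂/d.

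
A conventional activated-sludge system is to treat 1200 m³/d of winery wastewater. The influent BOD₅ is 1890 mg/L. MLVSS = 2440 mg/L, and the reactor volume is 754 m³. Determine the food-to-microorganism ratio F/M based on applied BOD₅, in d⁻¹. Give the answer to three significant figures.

F/M = applied load / biomass = Q·S₀/(V·X) = 1200 × 1890 / (754.0 × 2440) = 1.233 d⁻¹.

F/M ≈ 1.23 d⁻¹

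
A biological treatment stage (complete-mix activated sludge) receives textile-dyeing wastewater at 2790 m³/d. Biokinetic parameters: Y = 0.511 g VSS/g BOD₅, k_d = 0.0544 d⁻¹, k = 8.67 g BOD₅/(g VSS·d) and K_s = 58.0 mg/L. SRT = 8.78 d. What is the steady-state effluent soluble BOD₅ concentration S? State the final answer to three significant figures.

S ≈ 2.29 mg/L

Effluent substrate depends only on kinetics and SRT: S = K_s(1 + k_d θ_c) / [θ_c(Yk − k_d) − 1] = 58.0 × (1 + 0.0544 × 8.78) / [8.78 × (0.511 × 8.67 − 0.0544) − 1] = 85.70 / 37.42 = 2.290 mg/L.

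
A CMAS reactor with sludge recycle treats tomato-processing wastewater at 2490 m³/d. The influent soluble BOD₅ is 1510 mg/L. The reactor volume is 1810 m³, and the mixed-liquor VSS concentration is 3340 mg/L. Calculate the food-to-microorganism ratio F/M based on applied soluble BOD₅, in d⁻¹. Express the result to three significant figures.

F/M ≈ 0.622 d⁻¹

F/M = Q·S₀ / (V·X) = 2490 × 1510 / (1810 × 3340) = 0.6219 g soluble BOD₅·(g VSS·d)⁻¹.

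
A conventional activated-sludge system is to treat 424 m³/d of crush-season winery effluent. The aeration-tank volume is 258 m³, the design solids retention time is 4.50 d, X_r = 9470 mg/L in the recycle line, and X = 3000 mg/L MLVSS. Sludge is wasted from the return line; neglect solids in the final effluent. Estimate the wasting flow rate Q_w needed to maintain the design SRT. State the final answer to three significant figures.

Q_w ≈ 18.2 m³/d

Wasting from the return line (neglecting effluent solids): Q_w = V·X / (θ_c·X_r) = 258.0 × 3000 / (4.50 × 9470) = 18.16 m³/d.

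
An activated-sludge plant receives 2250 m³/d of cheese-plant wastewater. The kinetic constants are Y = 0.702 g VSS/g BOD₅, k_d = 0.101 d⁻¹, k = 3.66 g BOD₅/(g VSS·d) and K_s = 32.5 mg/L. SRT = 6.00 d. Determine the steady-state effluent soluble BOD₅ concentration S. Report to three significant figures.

S ≈ 3.78 mg/L

Effluent substrate depends only on kinetics and SRT: S = K_s(1 + k_d θ_c) / [θ_c(Yk − k_d) − 1] = 32.5 × (1 + 0.101 × 6.00) / [6.00 × (0.702 × 3.66 − 0.101) − 1] = 52.20 / 13.81 = 3.780 mg/L.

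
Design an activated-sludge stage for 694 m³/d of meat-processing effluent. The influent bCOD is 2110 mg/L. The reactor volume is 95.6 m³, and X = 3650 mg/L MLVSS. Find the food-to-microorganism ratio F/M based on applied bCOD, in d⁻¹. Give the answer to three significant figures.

F/M = Q·S₀ / (V·X) = 694 × 2110 / (95.60 × 3650) = 4.197 g bCOD·(g VSS·d)⁻¹.

F/M ≈ 4.20 d⁻¹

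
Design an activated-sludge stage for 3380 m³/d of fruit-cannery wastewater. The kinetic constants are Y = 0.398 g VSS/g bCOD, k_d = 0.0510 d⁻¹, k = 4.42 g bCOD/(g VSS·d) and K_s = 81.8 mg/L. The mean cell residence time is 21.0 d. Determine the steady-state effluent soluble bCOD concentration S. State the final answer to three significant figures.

From the Monod/SRT balance for a CMAS, S = K_s·(1+k_d θ_c)/[θ_c·(Y k − k_d) − 1] = 81.8 × (1 + 0.0510 × 21.0) / [21.0 × (0.398 × 4.42 − 0.0510) − 1] = 169.4 / 34.87 = 4.858 mg/L.

S ≈ 4.86 mg/L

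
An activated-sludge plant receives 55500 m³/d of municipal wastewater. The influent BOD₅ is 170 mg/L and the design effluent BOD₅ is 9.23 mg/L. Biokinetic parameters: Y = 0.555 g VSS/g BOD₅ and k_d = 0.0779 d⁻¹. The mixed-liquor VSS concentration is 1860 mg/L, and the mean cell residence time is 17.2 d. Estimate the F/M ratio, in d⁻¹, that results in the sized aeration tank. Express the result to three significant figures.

Rearranging the biomass balance for a CMAS with decay, V = Y·Q·ΔS·θ_c / [X·(1+k_d θ_c)] = 0.555 × 55500 × (170 − 9.23) × 17.2 / [1860 × (1 + 0.0779 × 17.2)] = 8.52×10^7 / 4352 = 19571 m³.
Food-to-microorganism ratio F/M = Q S₀ / (V X) = 55500 × 170 / (19571 × 1860) = 0.2592 d⁻¹.

F/M ≈ 0.259 d⁻¹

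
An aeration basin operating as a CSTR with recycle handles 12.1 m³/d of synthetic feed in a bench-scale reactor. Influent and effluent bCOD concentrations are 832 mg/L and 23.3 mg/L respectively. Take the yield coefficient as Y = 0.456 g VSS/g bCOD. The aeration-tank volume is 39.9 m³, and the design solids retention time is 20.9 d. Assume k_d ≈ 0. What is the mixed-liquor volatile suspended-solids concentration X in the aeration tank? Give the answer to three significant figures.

X ≈ 2340 mg/L

Without decay, X = Y Q (S₀−S) θ_c / V = 0.456 × 12.1 × (832 − 23.3) × 20.9 / 39.9 = 2337 mg/L.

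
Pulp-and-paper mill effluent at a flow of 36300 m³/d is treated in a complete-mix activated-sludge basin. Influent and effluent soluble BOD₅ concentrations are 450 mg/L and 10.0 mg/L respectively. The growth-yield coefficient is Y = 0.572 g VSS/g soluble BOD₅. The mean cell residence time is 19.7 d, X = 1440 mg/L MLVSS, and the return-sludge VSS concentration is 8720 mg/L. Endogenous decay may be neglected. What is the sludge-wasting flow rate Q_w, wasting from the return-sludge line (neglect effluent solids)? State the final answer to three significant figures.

V·X = Y·Q·ΔS·θ_c gives V = 0.572 × 36300 × (450 − 10.0) × 19.7 / 1440 = 124985 m³.
Q_w = (V·X)/(θ_c X_r) = 124985 × 1440 / (19.7 × 8720) = 1048 m³/d.

Q_w ≈ 1050 m³/d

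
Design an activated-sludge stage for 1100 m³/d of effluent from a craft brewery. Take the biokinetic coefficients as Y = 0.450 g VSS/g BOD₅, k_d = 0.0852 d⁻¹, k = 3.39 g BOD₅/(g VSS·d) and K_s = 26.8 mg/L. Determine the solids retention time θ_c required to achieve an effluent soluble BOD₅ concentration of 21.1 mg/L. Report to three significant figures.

θ_c ≈ 1.70 d

At the target effluent, Y k S/(K_s+S) = 0.450×3.39×21.1/47.90 = 0.6720 d⁻¹.
1/θ_c = 0.6720 − 0.0852 = 0.5868 d⁻¹, so θ_c = 1.704 d.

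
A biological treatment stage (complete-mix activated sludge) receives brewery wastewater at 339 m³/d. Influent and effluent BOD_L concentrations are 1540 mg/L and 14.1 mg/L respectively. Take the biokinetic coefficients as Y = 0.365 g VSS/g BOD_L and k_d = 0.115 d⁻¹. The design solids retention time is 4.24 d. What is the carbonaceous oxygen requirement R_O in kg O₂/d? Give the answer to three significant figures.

R_O ≈ 337 kg O₂/d

Correct the yield for decay: Y_obs = Y/(1 + k_d θ_c) = 0.365 / (1 + 0.115 × 4.24) = 0.365 / 1.488 = 0.2454.
ΔS = 1540 − 14.1 = 1526 mg/L, so the substrate removal rate is 339 × 1526/1000 = 517.3 kg BOD_L/d.
Biomass synthesised: P_X = Y_obs × 517.3 = 126.9 kg VSS/d.
R_O = Q·ΔS − 1.42 P_X = 517.3 − 180.2 = 337.1 kg O₂/d.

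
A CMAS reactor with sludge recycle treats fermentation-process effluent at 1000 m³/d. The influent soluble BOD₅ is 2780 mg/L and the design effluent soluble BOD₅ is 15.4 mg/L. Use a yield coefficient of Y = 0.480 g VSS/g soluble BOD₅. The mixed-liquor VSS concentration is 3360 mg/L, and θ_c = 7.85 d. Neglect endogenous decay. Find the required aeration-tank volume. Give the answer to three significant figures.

V ≈ 3100 m³

V·X = Y·Q·ΔS·θ_c gives V = 0.480 × 1000 × (2780 − 15.4) × 7.85 / 3360 = 3100 m³.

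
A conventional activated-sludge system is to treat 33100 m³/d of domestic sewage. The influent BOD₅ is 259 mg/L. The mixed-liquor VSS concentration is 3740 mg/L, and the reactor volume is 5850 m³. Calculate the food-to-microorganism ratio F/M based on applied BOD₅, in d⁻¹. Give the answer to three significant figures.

F/M ≈ 0.392 d⁻¹

F/M = applied load / biomass = Q·S₀/(V·X) = 33100 × 259 / (5850 × 3740) = 0.3918 d⁻¹.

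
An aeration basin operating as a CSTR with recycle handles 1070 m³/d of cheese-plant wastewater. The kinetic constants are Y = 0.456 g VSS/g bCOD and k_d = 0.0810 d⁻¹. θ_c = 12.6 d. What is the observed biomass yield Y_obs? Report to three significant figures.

Y_obs ≈ 0.226 g VSS/g bCOD

Observed yield with endogenous decay: Y_obs = Y / (1 + k_d·θ_c) = 0.456 / (1 + 0.0810 × 12.6) = 0.456 / 2.021 = 0.2257 g VSS/g bCOD.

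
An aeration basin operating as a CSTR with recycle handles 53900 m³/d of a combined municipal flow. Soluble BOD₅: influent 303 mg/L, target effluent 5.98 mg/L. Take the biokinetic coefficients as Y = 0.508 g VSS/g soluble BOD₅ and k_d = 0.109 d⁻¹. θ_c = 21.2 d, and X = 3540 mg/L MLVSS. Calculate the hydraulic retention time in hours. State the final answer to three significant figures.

Steady-state biomass mass balance: V·X·(1 + k_d·θ_c) = Y·Q·(S₀ − S)·θ_c, so V = 0.508 × 53900 × (303 − 5.98) × 21.2 / [3540 × (1 + 0.109 × 21.2)] = 1.72×10^8 / 11720 = 14711 m³.
HRT = V/Q = 14711 m³ / 53900 m³·d⁻¹ = 0.2729 d × 24 = 6.550 h.

τ ≈ 6.55 h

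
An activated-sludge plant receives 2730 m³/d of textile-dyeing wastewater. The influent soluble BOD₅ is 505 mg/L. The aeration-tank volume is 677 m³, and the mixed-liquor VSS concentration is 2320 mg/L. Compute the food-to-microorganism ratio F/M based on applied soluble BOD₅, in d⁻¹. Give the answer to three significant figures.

F/M ≈ 0.878 d⁻¹

F/M = applied load / biomass = Q·S₀/(V·X) = 2730 × 505 / (677.0 × 2320) = 0.8778 d⁻¹.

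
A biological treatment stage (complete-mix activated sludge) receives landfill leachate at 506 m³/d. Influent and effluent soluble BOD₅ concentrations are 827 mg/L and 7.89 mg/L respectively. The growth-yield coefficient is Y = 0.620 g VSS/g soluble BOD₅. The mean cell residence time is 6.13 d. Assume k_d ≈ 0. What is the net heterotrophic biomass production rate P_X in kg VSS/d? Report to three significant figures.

P_X ≈ 257 kg VSS/d

With endogenous decay neglected, the observed yield equals the true yield: Y_obs = Y = 0.620 g VSS/g soluble BOD₅.
Mass of soluble BOD₅ removed per day: Q(S₀ − S) = 506 × 819.1 g/m³ = 414.5 kg/d.
So the net sludge growth is P_X = 0.6200 × 414.5 = 257.0 kg VSS/d.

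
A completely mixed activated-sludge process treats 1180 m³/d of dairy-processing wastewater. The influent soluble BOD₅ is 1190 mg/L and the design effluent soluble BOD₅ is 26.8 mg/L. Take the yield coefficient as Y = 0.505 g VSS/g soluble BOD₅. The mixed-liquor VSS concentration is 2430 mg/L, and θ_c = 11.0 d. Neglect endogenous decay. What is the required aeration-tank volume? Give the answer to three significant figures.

V ≈ 3140 m³

Biomass mass balance (decay neglected): V·X = Y·Q·(S₀ − S)·θ_c, so V = 0.505 × 1180 × (1190 − 26.8) × 11.0 / 2430 = 3138 m³.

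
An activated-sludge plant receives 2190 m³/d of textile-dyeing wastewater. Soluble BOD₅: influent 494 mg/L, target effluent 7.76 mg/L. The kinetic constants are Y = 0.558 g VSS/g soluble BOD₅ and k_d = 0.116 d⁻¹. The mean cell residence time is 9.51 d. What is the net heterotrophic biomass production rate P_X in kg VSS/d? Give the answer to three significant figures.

P_X ≈ 283 kg VSS/d

Y_obs = Y / (1 + k_d θ_c) = 0.558 / (1 + 0.116 × 9.51) = 0.558 / 2.103 = 0.2653.
Q·(S₀ − S) = 2190 × (494 − 7.76) × 10⁻³ = 1065 kg/d removed.
P_X = Y_obs · Q(S₀ − S) = 0.2653 × 1065 = 282.5 kg VSS/d.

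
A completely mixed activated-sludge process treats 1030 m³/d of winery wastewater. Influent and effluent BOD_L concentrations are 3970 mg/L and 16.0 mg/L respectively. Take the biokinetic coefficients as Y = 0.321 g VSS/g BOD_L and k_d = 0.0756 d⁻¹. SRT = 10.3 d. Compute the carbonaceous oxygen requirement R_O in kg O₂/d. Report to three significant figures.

R_O ≈ 3030 kg O₂/d

Observed yield with endogenous decay: Y_obs = Y / (1 + k_d·θ_c) = 0.321 / (1 + 0.0756 × 10.3) = 0.321 / 1.779 = 0.1805 g VSS/g BOD_L.
Substrate removed = Q·(S₀ − S) = 1030 m³/d × (3970 − 16.0) g/m³ = 4.07×10^6 g/d = 4073 kg/d.
P_X = Y_obs·Q·(S₀ − S) = 0.1805 × 4073 = 735.0 kg VSS/d.
R_O = Q·ΔS − 1.42 P_X = 4073 − 1044 = 3029 kg O₂/d.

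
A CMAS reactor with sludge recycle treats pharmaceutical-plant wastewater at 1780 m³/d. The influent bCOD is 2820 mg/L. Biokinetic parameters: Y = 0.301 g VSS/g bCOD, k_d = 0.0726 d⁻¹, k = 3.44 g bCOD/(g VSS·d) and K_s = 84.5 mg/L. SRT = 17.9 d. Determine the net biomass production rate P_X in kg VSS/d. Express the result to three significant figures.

From the Monod/SRT balance for a CMAS, S = K_s·(1+k_d θ_c)/[θ_c·(Y k − k_d) − 1] = 84.5 × (1 + 0.0726 × 17.9) / [17.9 × (0.301 × 3.44 − 0.0726) − 1] = 194.3 / 16.23 = 11.97 mg/L.
Y_obs = Y / (1 + k_d θ_c) = 0.301 / (1 + 0.0726 × 17.9) = 0.301 / 2.300 = 0.1309.
Substrate removed = Q·(S₀ − S) = 1780 m³/d × (2820 − 12.0) g/m³ = 5×10^6 g/d = 4998 kg/d.
Net biomass production P_X = Y_obs × Q·(S₀ − S) = 0.1309 × 4998 = 654.2 kg VSS/d.

P_X ≈ 654 kg VSS/d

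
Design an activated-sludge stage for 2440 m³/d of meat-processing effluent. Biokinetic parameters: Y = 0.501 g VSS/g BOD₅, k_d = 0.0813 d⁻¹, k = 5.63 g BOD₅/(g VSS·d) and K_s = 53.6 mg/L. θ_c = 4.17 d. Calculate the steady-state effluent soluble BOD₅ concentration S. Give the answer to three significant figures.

For a completely mixed reactor with recycle the Lawrence–McCarty relation gives S = K_s·(1 + k_d·θ_c) / [θ_c·(Y·k − k_d) − 1] = 53.6 × (1 + 0.0813 × 4.17) / [4.17 × (0.501 × 5.63 − 0.0813) − 1] = 71.77 / 10.42 = 6.886 mg/L.

S ≈ 6.89 mg/L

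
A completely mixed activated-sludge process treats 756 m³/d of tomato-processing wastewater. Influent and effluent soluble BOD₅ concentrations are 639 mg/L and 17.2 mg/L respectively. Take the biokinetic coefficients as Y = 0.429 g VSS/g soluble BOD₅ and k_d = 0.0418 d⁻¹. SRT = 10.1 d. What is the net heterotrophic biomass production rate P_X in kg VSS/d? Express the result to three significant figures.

P_X ≈ 142 kg VSS/d

Y_obs = Y / (1 + k_d θ_c) = 0.429 / (1 + 0.0418 × 10.1) = 0.429 / 1.422 = 0.3016.
ΔS = 639 − 17.2 = 621.8 mg/L, so the substrate removal rate is 756 × 621.8/1000 = 470.1 kg soluble BOD₅/d.
Biomass produced: P_X = Y_obs·Q·ΔS = 0.3016 × 470.1 ≈ 141.8 kg VSS/d.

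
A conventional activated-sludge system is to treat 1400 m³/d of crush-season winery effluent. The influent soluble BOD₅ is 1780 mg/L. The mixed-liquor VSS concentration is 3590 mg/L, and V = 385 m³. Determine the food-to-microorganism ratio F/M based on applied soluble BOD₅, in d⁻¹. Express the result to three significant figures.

F/M = Q·S₀ / (V·X) = 1400 × 1780 / (385.0 × 3590) = 1.803 g soluble BOD₅·(g VSS·d)⁻¹.

F/M ≈ 1.80 d⁻¹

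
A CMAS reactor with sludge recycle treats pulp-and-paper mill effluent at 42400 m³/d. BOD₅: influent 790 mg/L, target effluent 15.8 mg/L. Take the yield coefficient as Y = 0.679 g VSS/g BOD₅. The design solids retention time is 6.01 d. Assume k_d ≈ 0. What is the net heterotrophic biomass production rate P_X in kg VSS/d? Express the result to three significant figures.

P_X ≈ 22300 kg VSS/d

No decay correction is needed, so Y_obs = Y = 0.679.
ΔS = 790 − 15.8 = 774.2 mg/L, so the substrate removal rate is 42400 × 774.2/1000 = 32826 kg BOD₅/d.
P_X = Y_obs · Q(S₀ − S) = 0.6790 × 32826 = 22289 kg VSS/d.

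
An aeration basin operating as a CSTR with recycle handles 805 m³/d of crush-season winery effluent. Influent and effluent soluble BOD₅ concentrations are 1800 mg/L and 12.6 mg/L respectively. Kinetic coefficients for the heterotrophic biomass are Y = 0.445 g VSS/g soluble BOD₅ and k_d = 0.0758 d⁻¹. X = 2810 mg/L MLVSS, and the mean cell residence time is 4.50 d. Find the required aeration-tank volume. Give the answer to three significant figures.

Rearranging the biomass balance for a CMAS with decay, V = Y·Q·ΔS·θ_c / [X·(1+k_d θ_c)] = 0.445 × 805 × (1800 − 12.6) × 4.50 / [2810 × (1 + 0.0758 × 4.50)] = 2.88×10^6 / 3768 = 764.6 m³.

V ≈ 765 m³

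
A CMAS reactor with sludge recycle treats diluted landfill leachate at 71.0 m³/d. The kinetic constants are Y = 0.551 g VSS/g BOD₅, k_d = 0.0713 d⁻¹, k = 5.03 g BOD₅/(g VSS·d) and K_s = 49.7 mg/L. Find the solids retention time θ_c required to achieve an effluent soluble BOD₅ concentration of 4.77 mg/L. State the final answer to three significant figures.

Specific growth rate at S = 4.77 mg/L: μ = YkS/(K_s+S) = 0.551·5.03·4.77/(49.7+4.77) = 0.2427 d⁻¹.
θ_c = 1/(μ − k_d) = 1/(0.2427 − 0.0713) = 1/0.1714 = 5.834 d.

θ_c ≈ 5.83 d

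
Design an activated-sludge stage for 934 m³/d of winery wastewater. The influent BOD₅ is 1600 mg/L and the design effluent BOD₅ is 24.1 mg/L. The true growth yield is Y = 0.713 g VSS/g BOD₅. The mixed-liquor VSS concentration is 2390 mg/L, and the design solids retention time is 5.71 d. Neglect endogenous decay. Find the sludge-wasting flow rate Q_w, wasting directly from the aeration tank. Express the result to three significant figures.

Q_w ≈ 439 m³/d

Biomass mass balance (decay neglected): V·X = Y·Q·(S₀ − S)·θ_c, so V = 0.713 × 934 × (1600 − 24.1) × 5.71 / 2390 = 2507 m³.
With mixed-liquor wasting, θ_c = V/Q_w, so Q_w = V/θ_c = 2507/5.71 = 439.1 m³/d.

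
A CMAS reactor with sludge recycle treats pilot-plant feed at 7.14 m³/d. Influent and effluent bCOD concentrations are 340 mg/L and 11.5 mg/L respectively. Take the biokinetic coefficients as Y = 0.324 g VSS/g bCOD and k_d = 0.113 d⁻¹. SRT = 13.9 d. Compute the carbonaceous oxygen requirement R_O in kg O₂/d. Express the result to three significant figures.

Observed yield with endogenous decay: Y_obs = Y / (1 + k_d·θ_c) = 0.324 / (1 + 0.113 × 13.9) = 0.324 / 2.571 = 0.1260 g VSS/g bCOD.
Q·(S₀ − S) = 7.14 × (340 − 11.5) × 10⁻³ = 2.345 kg/d removed.
Biomass synthesised: P_X = Y_obs × 2.345 = 0.2956 kg VSS/d.
R_O = Q·ΔS − 1.42 P_X = 2.345 − 0.4198 = 1.926 kg O₂/d.

R_O ≈ 1.93 kg O₂/d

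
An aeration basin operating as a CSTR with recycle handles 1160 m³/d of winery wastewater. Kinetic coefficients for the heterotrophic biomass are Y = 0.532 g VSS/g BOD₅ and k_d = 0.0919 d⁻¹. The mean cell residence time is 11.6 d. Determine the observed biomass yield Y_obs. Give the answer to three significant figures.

Y_obs = Y / (1 + k_d θ_c) = 0.532 / (1 + 0.0919 × 11.6) = 0.532 / 2.066 = 0.2575.

Y_obs ≈ 0.257 g VSS/g BOD₅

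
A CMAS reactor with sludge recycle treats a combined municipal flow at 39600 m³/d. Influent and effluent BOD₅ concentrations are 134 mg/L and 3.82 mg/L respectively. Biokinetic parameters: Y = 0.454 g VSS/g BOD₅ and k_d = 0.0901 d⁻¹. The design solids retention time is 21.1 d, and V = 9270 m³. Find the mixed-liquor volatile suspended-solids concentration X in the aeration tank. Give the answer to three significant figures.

X = Y·Q·ΔS·θ_c / [V·(1 + k_d θ_c)] = 0.454 × 39600 × (134 − 3.82) × 21.1 / [9270 × (1 + 0.0901 × 21.1)] = 1836 mg/L.

X ≈ 1840 mg/L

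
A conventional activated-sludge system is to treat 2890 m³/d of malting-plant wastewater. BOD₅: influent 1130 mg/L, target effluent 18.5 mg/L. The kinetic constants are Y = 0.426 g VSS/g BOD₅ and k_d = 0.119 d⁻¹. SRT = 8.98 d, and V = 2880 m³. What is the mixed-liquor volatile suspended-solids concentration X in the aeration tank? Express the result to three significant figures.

Solving the biomass balance for X: X = Y Q (S₀−S) θ_c / [V (1+k_d θ_c)] = 0.426 × 2890 × (1130 − 18.5) × 8.98 / [2880 × (1 + 0.119 × 8.98)] = 2063 mg/L.

X ≈ 2060 mg/L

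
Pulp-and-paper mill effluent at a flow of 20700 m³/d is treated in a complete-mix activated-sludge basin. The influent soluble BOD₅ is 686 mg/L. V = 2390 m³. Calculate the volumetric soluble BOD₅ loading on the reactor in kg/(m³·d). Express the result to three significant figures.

Volumetric loading L_v = Q·S₀ / V = 20700 × 686 g/m³ / 2390 m³ = 5942 g/(m³·d) = 5.942 kg soluble BOD₅/(m³·d).

L_v ≈ 5.94 kg soluble BOD₅/(m³·d)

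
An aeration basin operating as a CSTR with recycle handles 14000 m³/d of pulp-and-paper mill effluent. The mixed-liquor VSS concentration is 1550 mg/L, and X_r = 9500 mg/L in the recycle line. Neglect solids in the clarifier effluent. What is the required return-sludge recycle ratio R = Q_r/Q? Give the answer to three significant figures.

R ≈ 0.195

R = Q_r/Q = X/(X_r − X) = 1550 / (9500 − 1550) = 0.1950.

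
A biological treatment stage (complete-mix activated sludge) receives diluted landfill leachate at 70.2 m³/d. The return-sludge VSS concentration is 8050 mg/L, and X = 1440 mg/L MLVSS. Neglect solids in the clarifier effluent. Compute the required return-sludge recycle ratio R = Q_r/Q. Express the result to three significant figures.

R ≈ 0.218

R = Q_r/Q = X/(X_r − X) = 1440 / (8050 − 1440) = 0.2179.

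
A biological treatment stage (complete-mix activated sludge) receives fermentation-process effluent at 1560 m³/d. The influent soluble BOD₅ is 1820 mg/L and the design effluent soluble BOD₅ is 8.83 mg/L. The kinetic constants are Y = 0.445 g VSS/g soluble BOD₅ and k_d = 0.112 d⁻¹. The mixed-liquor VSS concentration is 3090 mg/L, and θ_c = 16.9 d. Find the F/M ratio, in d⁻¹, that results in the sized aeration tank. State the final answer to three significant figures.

F/M ≈ 0.387 d⁻¹

Steady-state biomass mass balance: V·X·(1 + k_d·θ_c) = Y·Q·(S₀ − S)·θ_c, so V = 0.445 × 1560 × (1820 − 8.83) × 16.9 / [3090 × (1 + 0.112 × 16.9)] = 2.12×10^7 / 8939 = 2377 m³.
F/M = Q·S₀ / (V·X) = 1560 × 1820 / (2377 × 3090) = 0.3865 g soluble BOD₅·(g VSS·d)⁻¹.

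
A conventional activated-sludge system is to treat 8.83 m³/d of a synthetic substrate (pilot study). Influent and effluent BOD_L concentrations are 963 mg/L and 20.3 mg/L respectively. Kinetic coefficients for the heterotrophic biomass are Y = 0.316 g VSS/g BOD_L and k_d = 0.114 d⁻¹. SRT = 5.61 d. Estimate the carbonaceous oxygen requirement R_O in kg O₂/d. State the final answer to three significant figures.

Y_obs = Y / (1 + k_d θ_c) = 0.316 / (1 + 0.114 × 5.61) = 0.316 / 1.640 = 0.1927.
ΔS = 963 − 20.3 = 942.7 mg/L, so the substrate removal rate is 8.83 × 942.7/1000 = 8.324 kg BOD_L/d.
Biomass synthesised: P_X = Y_obs × 8.324 = 1.604 kg VSS/d.
Carbonaceous O₂ demand = substrate oxidised − cell-mass equivalent = 8.324 − 1.42 × 1.604 = 6.046 kg O₂/d.

R_O ≈ 6.05 kg O₂/d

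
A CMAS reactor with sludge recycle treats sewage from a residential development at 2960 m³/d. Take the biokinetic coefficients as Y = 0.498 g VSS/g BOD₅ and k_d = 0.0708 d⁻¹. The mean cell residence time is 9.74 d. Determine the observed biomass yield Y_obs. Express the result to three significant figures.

Observed yield with endogenous decay: Y_obs = Y / (1 + k_d·θ_c) = 0.498 / (1 + 0.0708 × 9.74) = 0.498 / 1.690 = 0.2947 g VSS/g BOD₅.

Y_obs ≈ 0.295 g VSS/g BOD₅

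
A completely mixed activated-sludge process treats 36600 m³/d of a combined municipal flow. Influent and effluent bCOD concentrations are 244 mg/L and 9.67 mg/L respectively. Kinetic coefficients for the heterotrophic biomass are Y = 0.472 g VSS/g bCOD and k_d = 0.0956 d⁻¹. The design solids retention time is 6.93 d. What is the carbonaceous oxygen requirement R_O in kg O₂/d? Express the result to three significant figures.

Correct the yield for decay: Y_obs = Y/(1 + k_d θ_c) = 0.472 / (1 + 0.0956 × 6.93) = 0.472 / 1.663 = 0.2839.
Q·(S₀ − S) = 36600 × (244 − 9.67) × 10⁻³ = 8576 kg/d removed.
Net sludge production P_X = 0.2839 × 8576 = 2435 kg VSS/d.
R_O = Q·ΔS − 1.42 P_X = 8576 − 3458 = 5119 kg O₂/d.

R_O ≈ 5120 kg O₂/d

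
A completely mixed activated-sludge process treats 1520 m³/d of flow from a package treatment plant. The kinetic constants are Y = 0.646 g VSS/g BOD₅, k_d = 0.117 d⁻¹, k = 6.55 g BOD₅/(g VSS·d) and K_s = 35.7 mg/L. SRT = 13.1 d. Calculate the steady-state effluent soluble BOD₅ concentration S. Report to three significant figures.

S ≈ 1.71 mg/L

For a completely mixed reactor with recycle the Lawrence–McCarty relation gives S = K_s·(1 + k_d·θ_c) / [θ_c·(Y·k − k_d) − 1] = 35.7 × (1 + 0.117 × 13.1) / [13.1 × (0.646 × 6.55 − 0.117) − 1] = 90.42 / 52.90 = 1.709 mg/L.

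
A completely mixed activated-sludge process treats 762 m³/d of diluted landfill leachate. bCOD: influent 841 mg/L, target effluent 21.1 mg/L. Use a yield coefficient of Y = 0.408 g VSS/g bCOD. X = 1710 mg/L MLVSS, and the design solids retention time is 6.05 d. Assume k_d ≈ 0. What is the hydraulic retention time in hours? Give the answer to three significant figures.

τ ≈ 28.4 h

With k_d = 0 the design equation reduces to V = Y Q (S₀−S) θ_c / X = 0.408 × 762 × (841 − 21.1) × 6.05 / 1710 = 901.9 m³.
τ = V/Q = 901.9/762 = 1.184 d, or 28.40 h.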